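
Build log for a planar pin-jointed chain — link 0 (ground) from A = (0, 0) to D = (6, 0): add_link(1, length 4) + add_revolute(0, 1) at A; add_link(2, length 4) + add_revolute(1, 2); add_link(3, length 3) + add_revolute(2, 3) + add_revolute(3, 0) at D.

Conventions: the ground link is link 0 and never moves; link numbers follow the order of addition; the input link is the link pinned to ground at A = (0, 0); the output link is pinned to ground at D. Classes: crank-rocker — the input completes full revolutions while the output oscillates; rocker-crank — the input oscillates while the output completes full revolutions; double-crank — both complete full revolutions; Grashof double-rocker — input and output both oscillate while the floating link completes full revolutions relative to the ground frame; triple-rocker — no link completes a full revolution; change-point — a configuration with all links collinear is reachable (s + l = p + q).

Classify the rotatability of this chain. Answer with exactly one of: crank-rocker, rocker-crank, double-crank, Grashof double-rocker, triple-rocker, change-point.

lengths: ground=6, input=4, coupler=4, output=3
sorted: s=3 (shortest), l=6 (longest), p+q=8
s + l = 9 vs p + q = 8
s + l > p + q → non-Grashof → no link fully rotates → triple-rocker

triple-rocker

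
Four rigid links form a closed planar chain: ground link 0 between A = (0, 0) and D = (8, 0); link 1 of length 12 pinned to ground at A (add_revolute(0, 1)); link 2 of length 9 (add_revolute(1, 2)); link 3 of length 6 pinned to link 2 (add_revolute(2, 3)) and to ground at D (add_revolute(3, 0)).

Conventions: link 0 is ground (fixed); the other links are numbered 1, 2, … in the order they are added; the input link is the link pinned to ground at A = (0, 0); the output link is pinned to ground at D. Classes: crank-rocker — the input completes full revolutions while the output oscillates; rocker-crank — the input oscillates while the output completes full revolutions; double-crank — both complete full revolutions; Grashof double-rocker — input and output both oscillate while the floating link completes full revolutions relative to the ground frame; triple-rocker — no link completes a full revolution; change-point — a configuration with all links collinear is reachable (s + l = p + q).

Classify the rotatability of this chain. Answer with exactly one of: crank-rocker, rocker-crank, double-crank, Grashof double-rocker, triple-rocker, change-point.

lengths: ground=8, input=12, coupler=9, output=6
sorted: s=6 (shortest), l=12 (longest), p+q=17
s + l = 18 vs p + q = 17
s + l > p + q → non-Grashof → no link fully rotates → triple-rocker

triple-rocker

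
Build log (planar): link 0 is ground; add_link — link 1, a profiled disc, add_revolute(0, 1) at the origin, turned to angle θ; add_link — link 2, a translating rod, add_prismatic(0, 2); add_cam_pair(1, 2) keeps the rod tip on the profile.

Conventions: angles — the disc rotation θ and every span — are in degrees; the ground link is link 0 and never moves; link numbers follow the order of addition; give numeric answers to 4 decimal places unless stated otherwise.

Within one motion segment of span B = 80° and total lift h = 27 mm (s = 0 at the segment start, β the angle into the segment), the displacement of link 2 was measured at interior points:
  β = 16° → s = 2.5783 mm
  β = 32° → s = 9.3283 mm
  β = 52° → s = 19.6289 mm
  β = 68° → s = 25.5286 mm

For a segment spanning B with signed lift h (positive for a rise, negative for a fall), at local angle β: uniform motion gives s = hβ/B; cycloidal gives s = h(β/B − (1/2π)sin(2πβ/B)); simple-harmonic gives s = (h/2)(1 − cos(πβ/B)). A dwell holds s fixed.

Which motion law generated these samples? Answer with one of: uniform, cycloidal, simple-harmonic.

candidates at β/B = r: uniform s = h·r (linear in β); cycloidal s = h·(r − sin(2πr)/(2π)); simple-harmonic s = (h/2)(1 − cos(πr))
β=16°: printed 2.5783 | uniform 5.4000, cycloidal 1.3131, simple-harmonic 2.5783
β=32°: printed 9.3283 | uniform 10.8000, cycloidal 8.2742, simple-harmonic 9.3283
β=52°: printed 19.6289 | uniform 17.5500, cycloidal 21.0265, simple-harmonic 19.6289
β=68°: printed 25.5286 | uniform 22.9500, cycloidal 26.4265, simple-harmonic 25.5286
only one law matches every sample → simple-harmonic

simple-harmonic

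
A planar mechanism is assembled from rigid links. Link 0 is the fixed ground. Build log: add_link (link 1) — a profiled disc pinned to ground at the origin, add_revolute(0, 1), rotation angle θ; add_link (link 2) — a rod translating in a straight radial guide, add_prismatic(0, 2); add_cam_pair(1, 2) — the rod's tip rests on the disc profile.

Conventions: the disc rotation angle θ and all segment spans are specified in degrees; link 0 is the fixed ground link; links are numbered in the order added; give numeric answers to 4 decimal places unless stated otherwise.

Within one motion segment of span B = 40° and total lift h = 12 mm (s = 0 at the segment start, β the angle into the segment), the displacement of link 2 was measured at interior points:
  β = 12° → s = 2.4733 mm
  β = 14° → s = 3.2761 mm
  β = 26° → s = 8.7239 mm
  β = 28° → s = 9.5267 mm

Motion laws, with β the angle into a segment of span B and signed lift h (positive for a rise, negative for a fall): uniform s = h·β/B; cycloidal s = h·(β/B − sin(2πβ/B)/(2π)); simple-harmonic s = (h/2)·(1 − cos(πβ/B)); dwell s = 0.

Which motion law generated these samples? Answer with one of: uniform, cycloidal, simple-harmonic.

candidates at β/B = r: uniform s = h·r (linear in β); cycloidal s = h·(r − sin(2πr)/(2π)); simple-harmonic s = (h/2)(1 − cos(πr))
β=12°: printed 2.4733 | uniform 3.6000, cycloidal 1.7836, simple-harmonic 2.4733
β=14°: printed 3.2761 | uniform 4.2000, cycloidal 2.6549, simple-harmonic 3.2761
β=26°: printed 8.7239 | uniform 7.8000, cycloidal 9.3451, simple-harmonic 8.7239
β=28°: printed 9.5267 | uniform 8.4000, cycloidal 10.2164, simple-harmonic 9.5267
only one law matches every sample → simple-harmonic

simple-harmonic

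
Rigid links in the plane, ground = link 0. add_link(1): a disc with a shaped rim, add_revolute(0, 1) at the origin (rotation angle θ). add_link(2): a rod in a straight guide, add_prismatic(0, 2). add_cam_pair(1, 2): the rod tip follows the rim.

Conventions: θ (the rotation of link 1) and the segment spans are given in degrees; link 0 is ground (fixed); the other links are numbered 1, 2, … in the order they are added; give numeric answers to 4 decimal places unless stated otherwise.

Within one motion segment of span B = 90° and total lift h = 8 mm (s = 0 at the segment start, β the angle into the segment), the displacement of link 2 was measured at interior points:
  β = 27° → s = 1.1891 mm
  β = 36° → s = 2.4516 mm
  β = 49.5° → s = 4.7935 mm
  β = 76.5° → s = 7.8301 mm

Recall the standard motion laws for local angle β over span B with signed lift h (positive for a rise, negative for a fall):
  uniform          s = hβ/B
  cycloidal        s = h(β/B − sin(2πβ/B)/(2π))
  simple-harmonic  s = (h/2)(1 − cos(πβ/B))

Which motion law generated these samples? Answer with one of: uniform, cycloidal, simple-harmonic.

candidates at β/B = r: uniform s = h·r (linear in β); cycloidal s = h·(r − sin(2πr)/(2π)); simple-harmonic s = (h/2)(1 − cos(πr))
β=27°: printed 1.1891 | uniform 2.4000, cycloidal 1.1891, simple-harmonic 1.6489
β=36°: printed 2.4516 | uniform 3.2000, cycloidal 2.4516, simple-harmonic 2.7639
β=49.5°: printed 4.7935 | uniform 4.4000, cycloidal 4.7935, simple-harmonic 4.6257
β=76.5°: printed 7.8301 | uniform 6.8000, cycloidal 7.8301, simple-harmonic 7.5640
only one law matches every sample → cycloidal

cycloidal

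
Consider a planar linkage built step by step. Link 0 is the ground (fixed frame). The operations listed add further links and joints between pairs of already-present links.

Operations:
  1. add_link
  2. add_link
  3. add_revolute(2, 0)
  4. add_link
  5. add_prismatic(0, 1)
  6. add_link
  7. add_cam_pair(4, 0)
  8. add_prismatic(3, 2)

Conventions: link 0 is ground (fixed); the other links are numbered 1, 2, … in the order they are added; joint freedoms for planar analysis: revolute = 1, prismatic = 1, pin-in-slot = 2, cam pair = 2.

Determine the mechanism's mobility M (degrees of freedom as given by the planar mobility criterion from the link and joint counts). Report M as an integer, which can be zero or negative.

link 0 = ground. State L|J1|J2 = 1|0|0
+link1  2|0|0
+link2  3|0|0
R(2,0) f=1→J1  3|1|0
+link3  4|1|0
P(0,1) f=1→J1  4|2|0
+link4  5|2|0
C(4,0) f=2→J2  5|2|1
P(3,2) f=1→J1  5|3|1
M = 3(5−1)−2·3−1 = 12−6−1 = 5

M = 5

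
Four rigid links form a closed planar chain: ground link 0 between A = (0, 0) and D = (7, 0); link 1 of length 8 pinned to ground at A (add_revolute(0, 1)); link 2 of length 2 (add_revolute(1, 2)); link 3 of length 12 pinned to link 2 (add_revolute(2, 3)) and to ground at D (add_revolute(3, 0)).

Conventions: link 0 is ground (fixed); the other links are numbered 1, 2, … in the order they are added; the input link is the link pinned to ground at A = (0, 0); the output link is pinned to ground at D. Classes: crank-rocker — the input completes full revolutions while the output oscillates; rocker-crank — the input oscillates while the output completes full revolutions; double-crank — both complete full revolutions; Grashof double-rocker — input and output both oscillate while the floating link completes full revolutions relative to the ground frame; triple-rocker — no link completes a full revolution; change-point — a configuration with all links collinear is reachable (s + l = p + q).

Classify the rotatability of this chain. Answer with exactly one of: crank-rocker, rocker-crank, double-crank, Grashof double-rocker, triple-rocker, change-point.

lengths: ground=7, input=8, coupler=2, output=12
sorted: s=2 (shortest), l=12 (longest), p+q=15
s + l = 14 vs p + q = 15
s + l < p + q (Grashof) with shortest = coupler link → Grashof double-rocker

Grashof double-rocker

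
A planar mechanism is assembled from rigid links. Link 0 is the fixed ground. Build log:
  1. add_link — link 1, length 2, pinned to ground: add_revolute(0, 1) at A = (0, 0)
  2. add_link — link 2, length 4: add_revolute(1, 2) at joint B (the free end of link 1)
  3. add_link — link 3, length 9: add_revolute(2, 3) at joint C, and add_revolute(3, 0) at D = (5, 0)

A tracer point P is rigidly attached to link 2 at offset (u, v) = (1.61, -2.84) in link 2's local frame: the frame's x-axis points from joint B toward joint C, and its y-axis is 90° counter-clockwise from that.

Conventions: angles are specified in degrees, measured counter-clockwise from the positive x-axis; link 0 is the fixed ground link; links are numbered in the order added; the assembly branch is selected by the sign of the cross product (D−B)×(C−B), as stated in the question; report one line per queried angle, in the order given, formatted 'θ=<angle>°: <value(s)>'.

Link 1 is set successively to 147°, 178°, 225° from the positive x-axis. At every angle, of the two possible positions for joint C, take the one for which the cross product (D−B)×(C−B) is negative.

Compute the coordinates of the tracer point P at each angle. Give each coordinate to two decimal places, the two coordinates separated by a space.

A=(0,0), D=(5.00,0)
θ=147°: B = A + 2.00·(cos147°, sin147°) = (-1.6773, 1.0893)
θ=147°: |BD| = 6.7656
θ=147°: circle(B,4.00) ∩ circle(D,9.00): a=-1.4209, h=3.7391
θ=147°:   candidates: C₊=(-2.4777,5.0084) cross=25.297; C₋=(-3.6817,-2.3723) cross=-25.297
θ=147°:   branch - wants cross < 0 → take C=(-3.6817,-2.3723) (cross=-25.297)
θ=147°: ex = (C−B)/|BC| = (-0.5011,-0.8654); ey = (0.8654,-0.5011)
θ=147°: P = B + 1.61·ex + -2.84·ey = (-4.9418,1.1191)
θ=178°: B = A + 2.00·(cos178°, sin178°) = (-1.9988, 0.0698)
θ=178°: |BD| = 6.9991
θ=178°: circle(B,4.00) ∩ circle(D,9.00): a=-1.1439, h=3.8330
θ=178°:   candidates: C₊=(-3.1044,3.9140) cross=26.827; C₋=(-3.1808,-3.7516) cross=-26.827
θ=178°:   branch - wants cross < 0 → take C=(-3.1808,-3.7516) (cross=-26.827)
θ=178°: ex = (C−B)/|BC| = (-0.2955,-0.9553); ey = (0.9553,-0.2955)
θ=178°: P = B + 1.61·ex + -2.84·ey = (-5.1877,-0.6291)
θ=225°: B = A + 2.00·(cos225°, sin225°) = (-1.4142, -1.4142)
θ=225°: |BD| = 6.5683
θ=225°: circle(B,4.00) ∩ circle(D,9.00): a=-1.6639, h=3.6375
θ=225°:   candidates: C₊=(-3.8223,1.7797) cross=23.892; C₋=(-2.2559,-5.3247) cross=-23.892
θ=225°:   branch - wants cross < 0 → take C=(-2.2559,-5.3247) (cross=-23.892)
θ=225°: ex = (C−B)/|BC| = (-0.2104,-0.9776); ey = (0.9776,-0.2104)
θ=225°: P = B + 1.61·ex + -2.84·ey = (-4.5294,-2.3906)

θ=147°: -4.94 1.12
θ=178°: -5.19 -0.63
θ=225°: -4.53 -2.39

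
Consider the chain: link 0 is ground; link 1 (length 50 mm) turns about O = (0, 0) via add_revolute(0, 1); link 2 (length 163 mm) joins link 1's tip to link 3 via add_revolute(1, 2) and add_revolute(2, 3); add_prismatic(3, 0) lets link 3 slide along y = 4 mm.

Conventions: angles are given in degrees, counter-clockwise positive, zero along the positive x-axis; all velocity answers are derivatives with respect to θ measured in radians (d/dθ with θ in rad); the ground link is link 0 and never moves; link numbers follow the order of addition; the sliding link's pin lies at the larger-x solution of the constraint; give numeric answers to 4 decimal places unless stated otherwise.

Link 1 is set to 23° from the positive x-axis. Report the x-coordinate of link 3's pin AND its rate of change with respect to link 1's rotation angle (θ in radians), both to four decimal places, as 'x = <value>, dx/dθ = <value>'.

geometry: r = 50 mm, L = 163 mm, e = 4 mm
crank pin P = (r cos θ, r sin θ) = (46.025243, 19.536556)
h = r sin θ − e = 19.536556 − 4 = 15.536556
x = r cos θ + √(L² − h²) = 46.025243 + 162.257867 = 208.283110
dx/dθ = −r sin θ − h·r cos θ/√(L² − h²) (θ in radians; h = 15.536556) = -23.943577

x = 208.2831, dx/dθ = -23.9436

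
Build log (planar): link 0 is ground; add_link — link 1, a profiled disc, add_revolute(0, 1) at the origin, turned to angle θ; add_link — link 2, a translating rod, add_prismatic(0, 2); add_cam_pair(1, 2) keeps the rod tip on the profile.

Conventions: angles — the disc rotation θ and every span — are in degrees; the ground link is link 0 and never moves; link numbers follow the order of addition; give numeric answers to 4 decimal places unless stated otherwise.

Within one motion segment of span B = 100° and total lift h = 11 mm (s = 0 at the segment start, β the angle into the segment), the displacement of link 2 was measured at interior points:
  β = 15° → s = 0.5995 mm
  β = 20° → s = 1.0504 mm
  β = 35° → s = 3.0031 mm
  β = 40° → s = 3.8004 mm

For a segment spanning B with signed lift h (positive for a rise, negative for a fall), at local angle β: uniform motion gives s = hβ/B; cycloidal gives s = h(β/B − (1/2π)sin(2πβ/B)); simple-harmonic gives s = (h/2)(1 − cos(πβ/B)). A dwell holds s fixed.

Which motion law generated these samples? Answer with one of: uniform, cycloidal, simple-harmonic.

candidates at β/B = r: uniform s = h·r (linear in β); cycloidal s = h·(r − sin(2πr)/(2π)); simple-harmonic s = (h/2)(1 − cos(πr))
β=15°: printed 0.5995 | uniform 1.6500, cycloidal 0.2337, simple-harmonic 0.5995
β=20°: printed 1.0504 | uniform 2.2000, cycloidal 0.5350, simple-harmonic 1.0504
β=35°: printed 3.0031 | uniform 3.8500, cycloidal 2.4337, simple-harmonic 3.0031
β=40°: printed 3.8004 | uniform 4.4000, cycloidal 3.3710, simple-harmonic 3.8004
only one law matches every sample → simple-harmonic

simple-harmonic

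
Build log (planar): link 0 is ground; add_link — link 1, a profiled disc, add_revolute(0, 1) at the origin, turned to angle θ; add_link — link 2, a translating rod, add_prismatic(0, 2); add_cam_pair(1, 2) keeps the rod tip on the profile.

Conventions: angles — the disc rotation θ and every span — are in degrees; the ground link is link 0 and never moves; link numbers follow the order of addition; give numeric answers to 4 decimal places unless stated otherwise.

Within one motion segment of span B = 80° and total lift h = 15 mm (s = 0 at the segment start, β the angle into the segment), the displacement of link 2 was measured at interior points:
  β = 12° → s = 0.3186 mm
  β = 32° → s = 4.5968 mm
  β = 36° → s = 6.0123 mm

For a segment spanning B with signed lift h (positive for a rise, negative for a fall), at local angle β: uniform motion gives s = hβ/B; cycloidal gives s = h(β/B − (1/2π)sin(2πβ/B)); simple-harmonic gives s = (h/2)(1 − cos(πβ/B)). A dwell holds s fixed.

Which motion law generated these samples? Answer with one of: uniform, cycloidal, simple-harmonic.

candidates at β/B = r: uniform s = h·r (linear in β); cycloidal s = h·(r − sin(2πr)/(2π)); simple-harmonic s = (h/2)(1 − cos(πr))
β=12°: printed 0.3186 | uniform 2.2500, cycloidal 0.3186, simple-harmonic 0.8175
β=32°: printed 4.5968 | uniform 6.0000, cycloidal 4.5968, simple-harmonic 5.1824
β=36°: printed 6.0123 | uniform 6.7500, cycloidal 6.0123, simple-harmonic 6.3267
only one law matches every sample → cycloidal

cycloidal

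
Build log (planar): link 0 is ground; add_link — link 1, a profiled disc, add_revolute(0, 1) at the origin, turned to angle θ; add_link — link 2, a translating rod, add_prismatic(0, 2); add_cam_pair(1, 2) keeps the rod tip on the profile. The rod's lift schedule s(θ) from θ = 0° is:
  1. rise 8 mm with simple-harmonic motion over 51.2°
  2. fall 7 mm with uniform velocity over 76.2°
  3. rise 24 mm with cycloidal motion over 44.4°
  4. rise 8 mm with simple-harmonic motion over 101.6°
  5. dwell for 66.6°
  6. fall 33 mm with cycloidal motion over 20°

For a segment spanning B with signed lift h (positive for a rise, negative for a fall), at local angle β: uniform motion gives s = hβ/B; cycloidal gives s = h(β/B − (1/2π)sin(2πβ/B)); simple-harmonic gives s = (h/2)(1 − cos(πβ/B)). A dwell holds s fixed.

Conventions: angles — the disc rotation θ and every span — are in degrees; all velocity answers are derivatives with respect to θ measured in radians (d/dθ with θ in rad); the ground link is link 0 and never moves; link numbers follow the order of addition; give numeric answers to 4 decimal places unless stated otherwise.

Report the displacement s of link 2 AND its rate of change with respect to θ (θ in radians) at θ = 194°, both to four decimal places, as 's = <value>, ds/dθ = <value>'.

seg 1 [0°–51.2°] simple-harmonic, h=8: full span → s += 8 → s = 8.0000
seg 2 [51.2°–127.4°] uniform, h=-7: full span → s += -7 → s = 1.0000
seg 3 [127.4°–171.8°] cycloidal, h=24: full span → s += 24 → s = 25.0000
seg 4 [171.8°–273.4°] simple-harmonic, h=8: θ=194° here. β=22.2, B=101.6. 8/2·(1 − cos(π·0.2185)) = 0.9060 → s = 25.9060
velocity in seg [171.8°–273.4°] (simple-harmonic), θ in radians: β = 22.2° = 0.3875 rad, B = 101.6° = 1.7733 rad; ds/dθ = (πh/(2B)) sin(πβ/B) = (π·8/(2·1.7733)) sin(π·0.2185) = 4.491464 mm/rad

s = 25.9060, ds/dθ = 4.4915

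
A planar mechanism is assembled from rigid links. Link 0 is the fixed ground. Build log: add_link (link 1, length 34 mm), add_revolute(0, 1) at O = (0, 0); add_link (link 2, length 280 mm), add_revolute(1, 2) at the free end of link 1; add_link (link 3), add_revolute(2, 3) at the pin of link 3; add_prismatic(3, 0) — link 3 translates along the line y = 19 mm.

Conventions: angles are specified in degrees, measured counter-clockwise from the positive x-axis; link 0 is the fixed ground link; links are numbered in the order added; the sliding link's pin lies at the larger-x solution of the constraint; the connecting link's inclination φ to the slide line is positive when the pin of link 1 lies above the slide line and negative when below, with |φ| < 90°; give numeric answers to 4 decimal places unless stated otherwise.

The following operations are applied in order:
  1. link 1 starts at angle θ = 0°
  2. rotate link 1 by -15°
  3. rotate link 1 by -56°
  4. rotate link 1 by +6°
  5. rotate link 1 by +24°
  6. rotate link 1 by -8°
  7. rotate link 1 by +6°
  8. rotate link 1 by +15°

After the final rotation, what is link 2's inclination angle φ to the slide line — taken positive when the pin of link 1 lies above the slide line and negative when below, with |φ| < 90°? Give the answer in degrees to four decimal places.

geometry: r = 34 mm, L = 280 mm, e = 19 mm; θ starts at 0°
rotate link 1 by -15°: θ ← 0° -15° = -15°
rotate link 1 by -56°: θ ← -15° -56° = -71°
rotate link 1 by +6°: θ ← -71° +6° = -65°
rotate link 1 by +24°: θ ← -65° +24° = -41°
rotate link 1 by -8°: θ ← -41° -8° = -49°
rotate link 1 by +6°: θ ← -49° +6° = -43°
rotate link 1 by +15°: θ ← -43° +15° = -28°
h = r sin θ − e = -15.962033 − 19 = -34.962033
sin φ = h / L = -34.962033 / 280 = -0.12486440
φ = arcsin(-0.12486440) = -7.172925°

-7.1729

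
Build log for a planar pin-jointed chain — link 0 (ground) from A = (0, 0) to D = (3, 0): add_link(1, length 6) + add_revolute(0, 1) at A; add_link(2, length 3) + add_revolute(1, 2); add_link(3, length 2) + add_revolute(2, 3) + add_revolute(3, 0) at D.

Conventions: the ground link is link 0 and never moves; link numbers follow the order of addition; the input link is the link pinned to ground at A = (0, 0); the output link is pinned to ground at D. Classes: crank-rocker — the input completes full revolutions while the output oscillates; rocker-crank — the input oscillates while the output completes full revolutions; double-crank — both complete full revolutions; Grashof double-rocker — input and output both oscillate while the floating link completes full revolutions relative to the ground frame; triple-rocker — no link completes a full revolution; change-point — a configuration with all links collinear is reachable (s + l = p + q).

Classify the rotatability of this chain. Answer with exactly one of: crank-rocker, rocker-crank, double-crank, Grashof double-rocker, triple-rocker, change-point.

lengths: ground=3, input=6, coupler=3, output=2
sorted: s=2 (shortest), l=6 (longest), p+q=6
s + l = 8 vs p + q = 6
s + l > p + q → non-Grashof → no link fully rotates → triple-rocker

triple-rocker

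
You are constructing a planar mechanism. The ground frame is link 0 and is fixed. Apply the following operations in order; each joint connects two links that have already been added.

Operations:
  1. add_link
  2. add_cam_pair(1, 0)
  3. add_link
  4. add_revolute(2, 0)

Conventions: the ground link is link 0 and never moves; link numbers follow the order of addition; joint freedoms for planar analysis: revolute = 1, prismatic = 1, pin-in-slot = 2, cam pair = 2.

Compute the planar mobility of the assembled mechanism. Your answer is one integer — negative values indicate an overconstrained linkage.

link 0 = ground. State L|J1|J2 = 1|0|0
+link1  2|0|0
C(1,0) f=2→J2  2|0|1
+link2  3|0|1
R(2,0) f=1→J1  3|1|1
M = 3(3−1)−2·1−1 = 6−2−1 = 3

M = 3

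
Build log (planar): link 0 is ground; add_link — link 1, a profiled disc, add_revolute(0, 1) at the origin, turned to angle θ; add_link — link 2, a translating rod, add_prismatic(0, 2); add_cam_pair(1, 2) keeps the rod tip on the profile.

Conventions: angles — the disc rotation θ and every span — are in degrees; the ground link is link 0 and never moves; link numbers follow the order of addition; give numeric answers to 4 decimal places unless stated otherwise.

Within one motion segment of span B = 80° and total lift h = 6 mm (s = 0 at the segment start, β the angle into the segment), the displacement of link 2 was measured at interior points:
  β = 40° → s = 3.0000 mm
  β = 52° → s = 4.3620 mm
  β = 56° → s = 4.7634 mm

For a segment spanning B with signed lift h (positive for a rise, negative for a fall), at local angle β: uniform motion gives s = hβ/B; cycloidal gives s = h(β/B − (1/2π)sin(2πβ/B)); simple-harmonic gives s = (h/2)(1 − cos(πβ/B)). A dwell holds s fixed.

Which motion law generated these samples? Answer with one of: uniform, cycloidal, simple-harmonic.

candidates at β/B = r: uniform s = h·r (linear in β); cycloidal s = h·(r − sin(2πr)/(2π)); simple-harmonic s = (h/2)(1 − cos(πr))
β=40°: printed 3.0000 | uniform 3.0000, cycloidal 3.0000, simple-harmonic 3.0000
β=52°: printed 4.3620 | uniform 3.9000, cycloidal 4.6726, simple-harmonic 4.3620
β=56°: printed 4.7634 | uniform 4.2000, cycloidal 5.1082, simple-harmonic 4.7634
only one law matches every sample → simple-harmonic

simple-harmonic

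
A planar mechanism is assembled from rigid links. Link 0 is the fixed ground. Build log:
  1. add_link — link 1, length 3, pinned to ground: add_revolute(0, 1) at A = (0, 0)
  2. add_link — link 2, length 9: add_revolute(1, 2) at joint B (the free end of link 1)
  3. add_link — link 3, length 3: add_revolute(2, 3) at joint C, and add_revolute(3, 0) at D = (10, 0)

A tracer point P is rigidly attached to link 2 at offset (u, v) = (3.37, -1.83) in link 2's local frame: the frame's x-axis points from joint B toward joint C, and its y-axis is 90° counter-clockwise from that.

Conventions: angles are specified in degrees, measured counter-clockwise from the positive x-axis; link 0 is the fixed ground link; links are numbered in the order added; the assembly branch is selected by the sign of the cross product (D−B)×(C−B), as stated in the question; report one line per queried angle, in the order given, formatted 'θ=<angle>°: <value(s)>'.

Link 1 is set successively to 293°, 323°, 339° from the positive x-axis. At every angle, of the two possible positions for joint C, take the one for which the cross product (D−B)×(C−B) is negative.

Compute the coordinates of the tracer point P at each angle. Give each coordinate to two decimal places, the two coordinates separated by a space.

A=(0,0), D=(10.00,0)
θ=293°: B = A + 3.00·(cos293°, sin293°) = (1.1722, -2.7615)
θ=293°: |BD| = 9.2497
θ=293°: circle(B,9.00) ∩ circle(D,3.00): a=8.5169, h=2.9091
θ=293°:   candidates: C₊=(8.4321,2.5577) cross=26.908; C₋=(10.1692,-2.9952) cross=-26.908
θ=293°:   branch - wants cross < 0 → take C=(10.1692,-2.9952) (cross=-26.908)
θ=293°: ex = (C−B)/|BC| = (0.9997,-0.0260); ey = (0.0260,0.9997)
θ=293°: P = B + 3.37·ex + -1.83·ey = (4.4935,-4.6784)
θ=323°: B = A + 3.00·(cos323°, sin323°) = (2.3959, -1.8054)
θ=323°: |BD| = 7.8155
θ=323°: circle(B,9.00) ∩ circle(D,3.00): a=8.5140, h=2.9176
θ=323°:   candidates: C₊=(10.0056,3.0000) cross=22.802; C₋=(11.3536,-2.6773) cross=-22.802
θ=323°:   branch - wants cross < 0 → take C=(11.3536,-2.6773) (cross=-22.802)
θ=323°: ex = (C−B)/|BC| = (0.9953,-0.0969); ey = (0.0969,0.9953)
θ=323°: P = B + 3.37·ex + -1.83·ey = (5.5728,-3.9533)
θ=339°: B = A + 3.00·(cos339°, sin339°) = (2.8007, -1.0751)
θ=339°: |BD| = 7.2791
θ=339°: circle(B,9.00) ∩ circle(D,3.00): a=8.5852, h=2.7007
θ=339°:   candidates: C₊=(10.8929,2.8640) cross=19.659; C₋=(11.6907,-2.4782) cross=-19.659
θ=339°:   branch - wants cross < 0 → take C=(11.6907,-2.4782) (cross=-19.659)
θ=339°: ex = (C−B)/|BC| = (0.9878,-0.1559); ey = (0.1559,0.9878)
θ=339°: P = B + 3.37·ex + -1.83·ey = (5.8442,-3.4081)

θ=293°: 4.49 -4.68
θ=323°: 5.57 -3.95
θ=339°: 5.84 -3.41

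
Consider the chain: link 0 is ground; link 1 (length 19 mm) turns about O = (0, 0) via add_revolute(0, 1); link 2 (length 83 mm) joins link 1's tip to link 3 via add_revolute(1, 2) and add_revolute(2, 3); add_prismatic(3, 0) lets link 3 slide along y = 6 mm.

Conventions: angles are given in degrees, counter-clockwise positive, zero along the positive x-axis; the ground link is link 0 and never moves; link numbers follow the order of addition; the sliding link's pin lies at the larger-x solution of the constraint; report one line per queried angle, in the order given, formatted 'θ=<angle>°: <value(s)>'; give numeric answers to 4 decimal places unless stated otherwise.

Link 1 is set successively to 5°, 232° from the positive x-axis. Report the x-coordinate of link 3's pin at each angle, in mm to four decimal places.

geometry: r = 19 mm, L = 83 mm, e = 6 mm
θ=5°: crank pin P = (r cos θ, r sin θ) = (18.927699, 1.655959)
θ=5°: h = r sin θ − e = 1.655959 − 6 = -4.344041
θ=5°: x = r cos θ + √(L² − h²) = 18.927699 + 82.886243 = 101.813942
θ=232°: crank pin P = (r cos θ, r sin θ) = (-11.697568, -14.972204)
θ=232°: h = r sin θ − e = -14.972204 − 6 = -20.972204
θ=232°: x = r cos θ + √(L² − h²) = -11.697568 + 80.306704 = 68.609136

θ=5°: 101.8139
θ=232°: 68.6091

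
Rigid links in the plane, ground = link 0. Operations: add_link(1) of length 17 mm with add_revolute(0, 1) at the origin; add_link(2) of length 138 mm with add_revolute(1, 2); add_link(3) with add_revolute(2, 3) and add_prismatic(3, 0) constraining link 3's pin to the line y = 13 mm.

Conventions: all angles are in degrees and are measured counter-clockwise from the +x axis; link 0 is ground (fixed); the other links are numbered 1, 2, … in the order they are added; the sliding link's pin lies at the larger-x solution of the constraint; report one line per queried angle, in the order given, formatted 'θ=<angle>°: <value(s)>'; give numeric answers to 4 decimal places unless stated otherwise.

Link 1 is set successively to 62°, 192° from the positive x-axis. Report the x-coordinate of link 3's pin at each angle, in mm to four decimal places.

geometry: r = 17 mm, L = 138 mm, e = 13 mm
θ=62°: crank pin P = (r cos θ, r sin θ) = (7.981017, 15.010109)
θ=62°: h = r sin θ − e = 15.010109 − 13 = 2.010109
θ=62°: x = r cos θ + √(L² − h²) = 7.981017 + 137.985360 = 145.966376
θ=192°: crank pin P = (r cos θ, r sin θ) = (-16.628509, -3.534499)
θ=192°: h = r sin θ − e = -3.534499 − 13 = -16.534499
θ=192°: x = r cos θ + √(L² − h²) = -16.628509 + 137.005877 = 120.377368

θ=62°: 145.9664
θ=192°: 120.3774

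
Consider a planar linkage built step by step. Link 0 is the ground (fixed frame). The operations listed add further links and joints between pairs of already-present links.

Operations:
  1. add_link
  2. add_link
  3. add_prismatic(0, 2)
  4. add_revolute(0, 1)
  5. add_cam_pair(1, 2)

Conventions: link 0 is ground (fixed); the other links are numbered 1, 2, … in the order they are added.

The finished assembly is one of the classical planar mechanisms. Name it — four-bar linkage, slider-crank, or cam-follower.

links: 3 (incl. ground); joints: 1 revolute, 1 prismatic, 1 higher (cam) pair, forming one closed loop
3 links, revolute + prismatic + higher pair in one loop → cam-follower

cam-follower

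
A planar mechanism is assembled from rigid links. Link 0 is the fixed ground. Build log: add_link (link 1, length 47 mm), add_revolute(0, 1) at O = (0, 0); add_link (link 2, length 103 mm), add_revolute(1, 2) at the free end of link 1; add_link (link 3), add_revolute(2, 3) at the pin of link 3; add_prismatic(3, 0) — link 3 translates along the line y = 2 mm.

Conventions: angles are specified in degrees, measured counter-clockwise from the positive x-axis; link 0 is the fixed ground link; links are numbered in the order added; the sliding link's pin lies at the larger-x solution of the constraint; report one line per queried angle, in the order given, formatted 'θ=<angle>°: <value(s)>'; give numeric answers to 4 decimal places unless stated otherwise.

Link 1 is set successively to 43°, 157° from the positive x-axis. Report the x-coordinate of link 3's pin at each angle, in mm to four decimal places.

geometry: r = 47 mm, L = 103 mm, e = 2 mm
θ=43°: crank pin P = (r cos θ, r sin θ) = (34.373624, 32.053923)
θ=43°: h = r sin θ − e = 32.053923 − 2 = 30.053923
θ=43°: x = r cos θ + √(L² − h²) = 34.373624 + 98.517824 = 132.891448
θ=157°: crank pin P = (r cos θ, r sin θ) = (-43.263728, 18.364363)
θ=157°: h = r sin θ − e = 18.364363 − 2 = 16.364363
θ=157°: x = r cos θ + √(L² − h²) = -43.263728 + 101.691728 = 58.428000

θ=43°: 132.8914
θ=157°: 58.4280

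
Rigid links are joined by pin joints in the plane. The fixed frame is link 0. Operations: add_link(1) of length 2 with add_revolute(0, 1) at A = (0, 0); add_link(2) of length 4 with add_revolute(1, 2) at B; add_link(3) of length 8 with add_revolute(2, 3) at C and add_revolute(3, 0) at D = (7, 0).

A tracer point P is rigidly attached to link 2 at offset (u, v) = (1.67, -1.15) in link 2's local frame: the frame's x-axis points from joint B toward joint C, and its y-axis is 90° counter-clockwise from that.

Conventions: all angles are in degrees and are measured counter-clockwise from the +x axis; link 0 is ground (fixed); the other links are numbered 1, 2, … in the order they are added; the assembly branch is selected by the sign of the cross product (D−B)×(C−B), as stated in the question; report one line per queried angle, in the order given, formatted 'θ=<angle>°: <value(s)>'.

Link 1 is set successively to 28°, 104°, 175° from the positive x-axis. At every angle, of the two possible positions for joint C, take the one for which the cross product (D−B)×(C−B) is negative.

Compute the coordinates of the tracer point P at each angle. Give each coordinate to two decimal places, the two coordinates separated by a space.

A=(0,0), D=(7.00,0)
θ=28°: B = A + 2.00·(cos28°, sin28°) = (1.7659, 0.9389)
θ=28°: |BD| = 5.3177
θ=28°: circle(B,4.00) ∩ circle(D,8.00): a=-1.8544, h=3.5442
θ=28°:   candidates: C₊=(0.5664,4.7549) cross=18.847; C₋=(-0.6852,-2.2221) cross=-18.847
θ=28°:   branch - wants cross < 0 → take C=(-0.6852,-2.2221) (cross=-18.847)
θ=28°: ex = (C−B)/|BC| = (-0.6128,-0.7903); ey = (0.7903,-0.6128)
θ=28°: P = B + 1.67·ex + -1.15·ey = (-0.1662,0.3239)
θ=104°: B = A + 2.00·(cos104°, sin104°) = (-0.4838, 1.9406)
θ=104°: |BD| = 7.7314
θ=104°: circle(B,4.00) ∩ circle(D,8.00): a=0.7614, h=3.9269
θ=104°:   candidates: C₊=(1.2389,5.5506) cross=30.360; C₋=(-0.7324,-2.0517) cross=-30.360
θ=104°:   branch - wants cross < 0 → take C=(-0.7324,-2.0517) (cross=-30.360)
θ=104°: ex = (C−B)/|BC| = (-0.0621,-0.9981); ey = (0.9981,-0.0621)
θ=104°: P = B + 1.67·ex + -1.15·ey = (-1.7354,0.3453)
θ=175°: B = A + 2.00·(cos175°, sin175°) = (-1.9924, 0.1743)
θ=175°: |BD| = 8.9941
θ=175°: circle(B,4.00) ∩ circle(D,8.00): a=1.8286, h=3.5575
θ=175°:   candidates: C₊=(-0.0952,3.6958) cross=31.997; C₋=(-0.2331,-3.4180) cross=-31.997
θ=175°:   branch - wants cross < 0 → take C=(-0.2331,-3.4180) (cross=-31.997)
θ=175°: ex = (C−B)/|BC| = (0.4398,-0.8981); ey = (0.8981,0.4398)
θ=175°: P = B + 1.67·ex + -1.15·ey = (-2.2907,-1.8313)

θ=28°: -0.17 0.32
θ=104°: -1.74 0.35
θ=175°: -2.29 -1.83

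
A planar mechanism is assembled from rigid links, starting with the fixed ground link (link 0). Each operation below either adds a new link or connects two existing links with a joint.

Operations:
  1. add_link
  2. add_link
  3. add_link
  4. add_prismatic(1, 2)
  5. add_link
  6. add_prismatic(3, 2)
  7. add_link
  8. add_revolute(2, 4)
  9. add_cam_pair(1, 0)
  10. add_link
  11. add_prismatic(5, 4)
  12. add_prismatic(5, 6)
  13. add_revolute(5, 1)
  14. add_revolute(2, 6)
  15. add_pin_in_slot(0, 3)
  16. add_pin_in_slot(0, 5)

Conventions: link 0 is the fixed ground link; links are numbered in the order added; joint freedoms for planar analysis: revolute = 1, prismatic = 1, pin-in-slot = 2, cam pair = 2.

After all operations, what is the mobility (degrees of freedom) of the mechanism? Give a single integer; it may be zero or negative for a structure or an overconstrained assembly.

ground; <1,0,0>
#1 <2,0,0>
#2 <3,0,0>
#3 <4,0,0>
P:1↔2 J1 <4,1,0>
#4 <5,1,0>
P:3↔2 J1 <5,2,0>
#5 <6,2,0>
R:2↔4 J1 <6,3,0>
C:1↔0 J2 <6,3,1>
#6 <7,3,1>
P:5↔4 J1 <7,4,1>
P:5↔6 J1 <7,5,1>
R:5↔1 J1 <7,6,1>
R:2↔6 J1 <7,7,1>
PS:0↔3 J2 <7,7,2>
PS:0↔5 J2 <7,7,3>
3×6 − 2×7 − 1×3 = 1

M = 1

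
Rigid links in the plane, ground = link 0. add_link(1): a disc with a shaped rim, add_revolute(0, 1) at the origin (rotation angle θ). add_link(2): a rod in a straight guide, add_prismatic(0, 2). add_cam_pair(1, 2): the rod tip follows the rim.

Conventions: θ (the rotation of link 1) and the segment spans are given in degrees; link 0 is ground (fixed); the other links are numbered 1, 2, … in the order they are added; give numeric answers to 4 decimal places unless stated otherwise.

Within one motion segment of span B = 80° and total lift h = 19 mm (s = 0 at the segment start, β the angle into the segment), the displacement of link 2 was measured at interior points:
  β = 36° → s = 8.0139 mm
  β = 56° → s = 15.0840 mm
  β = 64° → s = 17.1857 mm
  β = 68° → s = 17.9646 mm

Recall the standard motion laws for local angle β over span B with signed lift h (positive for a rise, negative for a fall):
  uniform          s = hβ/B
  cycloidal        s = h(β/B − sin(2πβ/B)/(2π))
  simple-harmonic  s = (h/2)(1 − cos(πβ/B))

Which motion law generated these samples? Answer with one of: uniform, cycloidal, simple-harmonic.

candidates at β/B = r: uniform s = h·r (linear in β); cycloidal s = h·(r − sin(2πr)/(2π)); simple-harmonic s = (h/2)(1 − cos(πr))
β=36°: printed 8.0139 | uniform 8.5500, cycloidal 7.6155, simple-harmonic 8.0139
β=56°: printed 15.0840 | uniform 13.3000, cycloidal 16.1759, simple-harmonic 15.0840
β=64°: printed 17.1857 | uniform 15.2000, cycloidal 18.0759, simple-harmonic 17.1857
β=68°: printed 17.9646 | uniform 16.1500, cycloidal 18.5964, simple-harmonic 17.9646
only one law matches every sample → simple-harmonic

simple-harmonic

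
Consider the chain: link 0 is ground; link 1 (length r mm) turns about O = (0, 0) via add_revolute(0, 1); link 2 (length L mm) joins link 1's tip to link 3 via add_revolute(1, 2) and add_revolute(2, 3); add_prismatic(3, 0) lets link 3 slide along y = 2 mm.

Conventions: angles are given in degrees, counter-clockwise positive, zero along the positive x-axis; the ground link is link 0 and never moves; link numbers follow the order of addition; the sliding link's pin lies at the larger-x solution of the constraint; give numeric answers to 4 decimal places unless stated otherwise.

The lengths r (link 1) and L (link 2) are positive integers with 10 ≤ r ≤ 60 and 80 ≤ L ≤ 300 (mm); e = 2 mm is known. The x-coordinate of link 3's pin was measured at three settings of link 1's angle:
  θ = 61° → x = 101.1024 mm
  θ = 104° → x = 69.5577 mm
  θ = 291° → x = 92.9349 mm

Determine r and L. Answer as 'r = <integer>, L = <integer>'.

constraint per measurement: (x − r cos θ)² + (r sin θ − e)² = L²
subtracting the θ₁ and θ₂ equations cancels the r² and L² terms:
r = (x₁² − x₂²) / (2[(x₁cos θ₁ + e sin θ₁) − (x₂cos θ₂ + e sin θ₂)]) = 40.9999 → r = 41
L² = (x₁ − r cos θ₁)² + (r sin θ₁ − e)² = 7743.9935 → L = 88.0000 → L = 88
check at θ₃=291°: x = 92.9349 (printed 92.9349) ✓

r = 41, L = 88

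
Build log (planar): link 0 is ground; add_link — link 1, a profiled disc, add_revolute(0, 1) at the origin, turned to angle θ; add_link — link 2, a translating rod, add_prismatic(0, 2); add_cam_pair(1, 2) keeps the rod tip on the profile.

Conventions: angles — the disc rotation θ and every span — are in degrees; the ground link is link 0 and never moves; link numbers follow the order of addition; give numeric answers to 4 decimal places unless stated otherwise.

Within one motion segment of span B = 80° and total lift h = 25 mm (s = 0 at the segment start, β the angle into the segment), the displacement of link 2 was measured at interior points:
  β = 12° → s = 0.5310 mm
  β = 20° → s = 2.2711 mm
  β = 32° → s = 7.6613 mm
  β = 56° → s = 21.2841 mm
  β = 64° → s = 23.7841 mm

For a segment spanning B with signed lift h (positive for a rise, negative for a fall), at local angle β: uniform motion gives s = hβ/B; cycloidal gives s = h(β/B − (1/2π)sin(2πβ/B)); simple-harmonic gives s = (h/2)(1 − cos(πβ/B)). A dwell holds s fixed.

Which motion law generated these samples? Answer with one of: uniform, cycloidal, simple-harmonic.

candidates at β/B = r: uniform s = h·r (linear in β); cycloidal s = h·(r − sin(2πr)/(2π)); simple-harmonic s = (h/2)(1 − cos(πr))
β=12°: printed 0.5310 | uniform 3.7500, cycloidal 0.5310, simple-harmonic 1.3624
β=20°: printed 2.2711 | uniform 6.2500, cycloidal 2.2711, simple-harmonic 3.6612
β=32°: printed 7.6613 | uniform 10.0000, cycloidal 7.6613, simple-harmonic 8.6373
β=56°: printed 21.2841 | uniform 17.5000, cycloidal 21.2841, simple-harmonic 19.8473
β=64°: printed 23.7841 | uniform 20.0000, cycloidal 23.7841, simple-harmonic 22.6127
only one law matches every sample → cycloidal

cycloidal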